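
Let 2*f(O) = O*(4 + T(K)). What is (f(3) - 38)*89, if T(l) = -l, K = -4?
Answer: -2314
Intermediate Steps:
f(O) = 4*O (f(O) = (O*(4 - 1*(-4)))/2 = (O*(4 + 4))/2 = (O*8)/2 = (8*O)/2 = 4*O)
(f(3) - 38)*89 = (4*3 - 38)*89 = (12 - 38)*89 = -26*89 = -2314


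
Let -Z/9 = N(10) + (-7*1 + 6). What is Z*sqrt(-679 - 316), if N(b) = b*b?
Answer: -891*I*sqrt(995) ≈ -28105.0*I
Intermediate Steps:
N(b) = b**2
Z = -891 (Z = -9*(10**2 + (-7*1 + 6)) = -9*(100 + (-7 + 6)) = -9*(100 - 1) = -9*99 = -891)
Z*sqrt(-679 - 316) = -891*sqrt(-679 - 316) = -891*I*sqrt(995)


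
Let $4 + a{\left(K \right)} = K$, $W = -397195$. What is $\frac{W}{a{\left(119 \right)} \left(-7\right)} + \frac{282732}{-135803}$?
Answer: $\frac{10742534665}{21864283} \approx 491.33$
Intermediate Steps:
$a{\left(K \right)} = -4 + K$
$\frac{W}{a{\left(119 \right)} \left(-7\right)} + \frac{282732}{-135803} = - \frac{397195}{\left(-4 + 119\right) \left(-7\right)} + \frac{282732}{-135803} = - \frac{397195}{115 \left(-7\right)} + 282732 \left(- \frac{1}{135803}\right) = - \frac{397195}{-805} - \frac{282732}{135803} = \left(-397195\right) \left(- \frac{1}{805}\right) - \frac{282732}{135803} = \frac{79439}{161} - \frac{282732}{135803} = \frac{10742534665}{21864283}$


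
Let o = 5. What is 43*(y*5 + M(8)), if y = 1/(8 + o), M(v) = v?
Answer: 4687/13 ≈ 360.54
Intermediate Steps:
y = 1/13 (y = 1/(8 + 5) = 1/13 ≈ 0.076923)
43*(y*5 + M(8)) = 43*((1/13)*5 + 8) = 43*(5/13 + 8) = 43*(109/13) = 4687/13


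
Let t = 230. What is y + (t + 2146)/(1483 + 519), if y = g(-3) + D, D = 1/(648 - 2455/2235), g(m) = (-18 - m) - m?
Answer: -284497683/26314015 ≈ -10.812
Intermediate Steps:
g(m) = -18 - 2*m
D = 447/289165 (D = 1/(648 - 2455*1/2235) = 1/(648 - 491/447) = 1/(289165/447) = 447/289165 ≈ 0.0015458)
y = -3469533/289165 (y = (-18 - 2*(-3)) + 447/289165 = (-18 + 6) + 447/289165 = -12 + 447/289165 = -3469533/289165 ≈ -11.998)
y + (t + 2146)/(1483 + 519) = -3469533/289165 + (230 + 2146)/(1483 + 519) = -3469533/289165 + 2376/2002 = -3469533/289165 + 2376*(1/2002) = -3469533/289165 + 108/91 = -284497683/26314015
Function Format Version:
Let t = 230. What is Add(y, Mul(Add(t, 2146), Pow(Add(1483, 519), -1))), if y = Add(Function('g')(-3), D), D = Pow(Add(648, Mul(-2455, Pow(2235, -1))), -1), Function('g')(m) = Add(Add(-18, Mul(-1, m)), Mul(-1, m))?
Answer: Rational(-284497683, 26314015) ≈ -10.812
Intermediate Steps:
Function('g')(m) = Add(-18, Mul(-2, m))
D = Rational(447, 289165) (D = Pow(Add(648, Mul(-2455, Rational(1, 2235))), -1) = Pow(Add(648, Rational(-491, 447)), -1) = Pow(Rational(289165, 447), -1) = Rational(447, 289165) ≈ 0.0015458)
y = Rational(-3469533, 289165) (y = Add(Add(-18, Mul(-2, -3)), Rational(447, 289165)) = Add(Add(-18, 6), Rational(447, 289165)) = Add(-12, Rational(447, 289165)) = Rational(-3469533, 289165) ≈ -11.998)
Add(y, Mul(Add(t, 2146), Pow(Add(1483, 519), -1))) = Add(Rational(-3469533, 289165), Mul(Add(230, 2146), Pow(Add(1483, 519), -1))) = Add(Rational(-3469533, 289165), Mul(2376, Pow(2002, -1))) = Add(Rational(-3469533, 289165), Mul(2376, Rational(1, 2002))) = Add(Rational(-3469533, 289165), Rational(108, 91)) = Rational(-284497683, 26314015)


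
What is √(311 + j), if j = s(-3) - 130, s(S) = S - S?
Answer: √181 ≈ 13.454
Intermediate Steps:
s(S) = 0
j = -130 (j = 0 - 130 = -130)
√(311 + j) = √(311 - 130) = √181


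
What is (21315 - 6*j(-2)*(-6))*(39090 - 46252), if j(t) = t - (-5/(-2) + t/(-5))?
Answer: -756973266/5 ≈ -1.5139e+8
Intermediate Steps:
j(t) = -5/2 + 6*t/5 (j(t) = t - (-5*(-½) + t*(-⅕)) = t - (5/2 - t/5) = t + (-5/2 + t/5) = -5/2 + 6*t/5)
(21315 - 6*j(-2)*(-6))*(39090 - 46252) = (21315 - 6*(-5/2 + (6/5)*(-2))*(-6))*(39090 - 46252) = (21315 - 6*(-5/2 - 12/5)*(-6))*(-7162) = (21315 - 6*(-49/10)*(-6))*(-7162) = (21315 + (147/5)*(-6))*(-7162) = (21315 - 882/5)*(-7162) = (105693/5)*(-7162) = -756973266/5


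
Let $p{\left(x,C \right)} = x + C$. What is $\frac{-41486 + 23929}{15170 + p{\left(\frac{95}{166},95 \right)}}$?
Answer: $- \frac{2914462}{2534085} \approx -1.1501$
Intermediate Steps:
$p{\left(x,C \right)} = C + x$
$\frac{-41486 + 23929}{15170 + p{\left(\frac{95}{166},95 \right)}} = \frac{-41486 + 23929}{15170 + \left(95 + \frac{95}{166}\right)} = - \frac{17557}{15170 + \left(95 + 95 \cdot \frac{1}{166}\right)} = - \frac{17557}{15170 + \left(95 + \frac{95}{166}\right)} = - \frac{17557}{15170 + \frac{15865}{166}} = - \frac{17557}{\frac{2534085}{166}} = \left(-17557\right) \frac{166}{2534085} = - \frac{2914462}{2534085}$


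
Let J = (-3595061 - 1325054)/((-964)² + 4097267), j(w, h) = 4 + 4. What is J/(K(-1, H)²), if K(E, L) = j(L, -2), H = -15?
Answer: -4920115/321700032 ≈ -0.015294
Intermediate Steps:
j(w, h) = 8
K(E, L) = 8
J = -4920115/5026563 (J = -4920115/(929296 + 4097267) = -4920115/5026563 ≈ -0.97882)
J/(K(-1, H)²) = -4920115/(5026563*(8²)) = -4920115/5026563/64 = -4920115/5026563*1/64 = -4920115/321700032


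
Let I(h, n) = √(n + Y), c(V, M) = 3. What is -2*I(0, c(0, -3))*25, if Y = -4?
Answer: -50*I ≈ -50.0*I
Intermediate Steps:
I(h, n) = √(-4 + n) (I(h, n) = √(n - 4) = √(-4 + n))
-2*I(0, c(0, -3))*25 = -2*√(-4 + 3)*25 = -2*I*25 = -50*I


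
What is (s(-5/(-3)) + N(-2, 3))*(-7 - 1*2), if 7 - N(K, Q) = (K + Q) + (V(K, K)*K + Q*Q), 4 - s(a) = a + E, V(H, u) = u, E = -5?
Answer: -3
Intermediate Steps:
s(a) = 9 - a (s(a) = 4 - (a - 5) = 4 - (-5 + a) = 4 + (5 - a) = 9 - a)
N(K, Q) = 7 - K - Q - K**2 - Q**2 (N(K, Q) = 7 - ((K + Q) + (K*K + Q*Q)) = 7 - ((K + Q) + (K**2 + Q**2)) = 7 - (K + Q + K**2 + Q**2) = 7 + (-K - Q - K**2 - Q**2) = 7 - K - Q - K**2 - Q**2)
(s(-5/(-3)) + N(-2, 3))*(-7 - 1*2) = ((9 - (-5)/(-3)) + (7 - 1*(-2) - 1*3 - 1*(-2)**2 - 1*3**2))*(-7 - 1*2) = ((9 - (-5)*(-1)/3) + (7 + 2 - 3 - 1*4 - 1*9))*(-7 - 2) = ((9 - 1*5/3) + (7 + 2 - 3 - 4 - 9))*(-9) = ((9 - 5/3) - 7)*(-9) = (22/3 - 7)*(-9) = (1/3)*(-9) = -3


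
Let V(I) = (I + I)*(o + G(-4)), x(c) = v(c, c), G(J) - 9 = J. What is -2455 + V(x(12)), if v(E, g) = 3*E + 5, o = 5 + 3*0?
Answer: -1635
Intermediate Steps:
o = 5 (o = 5 + 0 = 5)
v(E, g) = 5 + 3*E
G(J) = 9 + J
x(c) = 5 + 3*c
V(I) = 20*I (V(I) = (I + I)*(5 + (9 - 4)) = (2*I)*(5 + 5) = (2*I)*10 = 20*I)
-2455 + V(x(12)) = -2455 + 20*(5 + 3*12) = -2455 + 20*(5 + 36) = -2455 + 20*41 = -2455 + 820 = -1635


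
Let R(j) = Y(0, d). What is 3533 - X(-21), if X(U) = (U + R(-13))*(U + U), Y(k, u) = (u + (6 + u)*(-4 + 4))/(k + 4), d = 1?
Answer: 5323/2 ≈ 2661.5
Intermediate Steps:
Y(k, u) = u/(4 + k) (Y(k, u) = (u + (6 + u)*0)/(4 + k) = (u + 0)/(4 + k) = u/(4 + k))
R(j) = ¼ (R(j) = 1/(4 + 0) = 1/4 = 1*(¼) = ¼)
X(U) = 2*U*(¼ + U) (X(U) = (U + ¼)*(U + U) = (¼ + U)*(2*U) = 2*U*(¼ + U))
3533 - X(-21) = 3533 - (-21)*(1 + 4*(-21))/2 = 3533 - (-21)*(1 - 84)/2 = 3533 - (-21)*(-83)/2 = 3533 - 1*1743/2 = 3533 - 1743/2 = 5323/2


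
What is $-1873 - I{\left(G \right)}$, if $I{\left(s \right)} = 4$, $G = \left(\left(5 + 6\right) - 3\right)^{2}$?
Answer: $-1877$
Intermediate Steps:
$G = 64$ ($G = \left(11 - 3\right)^{2} = 8^{2} = 64$)
$-1873 - I{\left(G \right)} = -1873 - 4 = -1877$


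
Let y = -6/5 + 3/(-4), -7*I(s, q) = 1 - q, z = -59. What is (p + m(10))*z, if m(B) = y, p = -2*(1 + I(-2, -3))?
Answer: 23187/140 ≈ 165.62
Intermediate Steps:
I(s, q) = -⅐ + q/7 (I(s, q) = -(1 - q)/7 = -⅐ + q/7)
p = -6/7 (p = -2*(1 + (-⅐ + (⅐)*(-3))) = -2*(1 + (-⅐ - 3/7)) = -2*(1 - 4/7) = -2*3/7 = -6/7 ≈ -0.85714)
y = -39/20 (y = -6*⅕ + 3*(-¼) = -6/5 - ¾ = -39/20 ≈ -1.9500)
m(B) = -39/20
(p + m(10))*z = (-6/7 - 39/20)*(-59) = -393/140*(-59) = 23187/140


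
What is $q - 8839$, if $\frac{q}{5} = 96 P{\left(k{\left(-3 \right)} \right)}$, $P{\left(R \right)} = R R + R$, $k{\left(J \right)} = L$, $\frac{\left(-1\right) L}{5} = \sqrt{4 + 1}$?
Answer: $51161 - 2400 \sqrt{5} \approx 45794.0$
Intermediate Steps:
$L = - 5 \sqrt{5}$ ($L = - 5 \sqrt{4 + 1} = - 5 \sqrt{5} \approx -11.18$)
$k{\left(J \right)} = - 5 \sqrt{5}$
$P{\left(R \right)} = R + R^{2}$ ($P{\left(R \right)} = R^{2} + R = R + R^{2}$)
$q = - 2400 \sqrt{5} \left(1 - 5 \sqrt{5}\right)$ ($q = 5 \cdot 96 - 5 \sqrt{5} \left(1 - 5 \sqrt{5}\right) = 5 \cdot 96 \left(- 5 \sqrt{5} \left(1 - 5 \sqrt{5}\right)\right) = 5 \left(- 480 \sqrt{5} \left(1 - 5 \sqrt{5}\right)\right) = - 2400 \sqrt{5} \left(1 - 5 \sqrt{5}\right) \approx 54633.0$)
$q - 8839 = \left(60000 - 2400 \sqrt{5}\right) - 8839 = 51161 - 2400 \sqrt{5}$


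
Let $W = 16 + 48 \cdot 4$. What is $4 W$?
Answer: $832$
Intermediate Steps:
$W = 208$ ($W = 16 + 192 = 208$)
$4 W = 4 \cdot 208 = 832$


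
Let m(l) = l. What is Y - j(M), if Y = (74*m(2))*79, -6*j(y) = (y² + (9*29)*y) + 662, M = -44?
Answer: 10211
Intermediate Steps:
j(y) = -331/3 - 87*y/2 - y²/6 (j(y) = -((y² + (9*29)*y) + 662)/6 = -((y² + 261*y) + 662)/6 = -(662 + y² + 261*y)/6 = -331/3 - 87*y/2 - y²/6)
Y = 11692 (Y = (74*2)*79 = 148*79 = 11692)
Y - j(M) = 11692 - (-331/3 - 87/2*(-44) - ⅙*(-44)²) = 11692 - (-331/3 + 1914 - ⅙*1936) = 11692 - (-331/3 + 1914 - 968/3) = 11692 - 1*1481 = 11692 - 1481 = 10211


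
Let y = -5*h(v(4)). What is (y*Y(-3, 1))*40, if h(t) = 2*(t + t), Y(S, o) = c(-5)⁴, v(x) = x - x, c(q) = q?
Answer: 0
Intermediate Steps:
v(x) = 0
Y(S, o) = 625 (Y(S, o) = (-5)⁴ = 625)
h(t) = 4*t (h(t) = 2*(2*t) = 4*t)
y = 0 (y = -20*0 = -5*0 = 0)
(y*Y(-3, 1))*40 = (0*625)*40 = 0*40 = 0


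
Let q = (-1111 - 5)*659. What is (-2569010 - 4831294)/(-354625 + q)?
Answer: 7400304/1090069 ≈ 6.7888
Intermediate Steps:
q = -735444 (q = -1116*659 = -735444)
(-2569010 - 4831294)/(-354625 + q) = (-2569010 - 4831294)/(-354625 - 735444) = -7400304/(-1090069) = -7400304*(-1/1090069) = 7400304/1090069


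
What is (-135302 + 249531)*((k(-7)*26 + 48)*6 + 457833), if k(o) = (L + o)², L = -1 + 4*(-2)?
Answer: 56892553053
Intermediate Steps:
L = -9 (L = -1 - 8 = -9)
k(o) = (-9 + o)²
(-135302 + 249531)*((k(-7)*26 + 48)*6 + 457833) = (-135302 + 249531)*(((-9 - 7)²*26 + 48)*6 + 457833) = 114229*(((-16)²*26 + 48)*6 + 457833) = 114229*((256*26 + 48)*6 + 457833) = 114229*((6656 + 48)*6 + 457833) = 114229*(6704*6 + 457833) = 114229*(40224 + 457833) = 114229*498057 = 56892553053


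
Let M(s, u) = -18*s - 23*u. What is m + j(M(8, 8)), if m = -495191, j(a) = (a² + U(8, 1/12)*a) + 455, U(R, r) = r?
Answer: -1161538/3 ≈ -3.8718e+5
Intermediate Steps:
M(s, u) = -23*u - 18*s
j(a) = 455 + a² + a/12 (j(a) = (a² + a/12) + 455 = 455 + a² + a/12)
m + j(M(8, 8)) = -495191 + (455 + (-23*8 - 18*8)² + (-23*8 - 18*8)/12) = -495191 + (455 + (-184 - 144)² + (-184 - 144)/12) = -495191 + (455 + (-328)² + (1/12)*(-328)) = -495191 + (455 + 107584 - 82/3) = -495191 + 324035/3 = -1161538/3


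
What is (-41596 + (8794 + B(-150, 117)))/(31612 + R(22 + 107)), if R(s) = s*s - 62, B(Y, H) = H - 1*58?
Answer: -32743/48191 ≈ -0.67944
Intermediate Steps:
B(Y, H) = -58 + H (B(Y, H) = H - 58 = -58 + H)
R(s) = -62 + s² (R(s) = s² - 62 = -62 + s²)
(-41596 + (8794 + B(-150, 117)))/(31612 + R(22 + 107)) = (-41596 + (8794 + (-58 + 117)))/(31612 + (-62 + (22 + 107)²)) = (-41596 + (8794 + 59))/(31612 + (-62 + 129²)) = (-41596 + 8853)/(31612 + (-62 + 16641)) = -32743/(31612 + 16579) = -32743/48191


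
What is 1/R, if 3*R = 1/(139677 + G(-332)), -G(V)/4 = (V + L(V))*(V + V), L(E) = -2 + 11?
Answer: -2154633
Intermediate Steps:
L(E) = 9
G(V) = -8*V*(9 + V) (G(V) = -4*(V + 9)*(V + V) = -4*(9 + V)*2*V = -8*V*(9 + V))
R = -1/2154633 (R = 1/(3*(139677 - 8*(-332)*(9 - 332))) = 1/(3*(139677 - 8*(-332)*(-323))) = 1/(3*(139677 - 857888)) = (⅓)/(-718211) = (⅓)*(-1/718211) = -1/2154633 ≈ -4.6412e-7)
1/R = 1/(-1/2154633) = -2154633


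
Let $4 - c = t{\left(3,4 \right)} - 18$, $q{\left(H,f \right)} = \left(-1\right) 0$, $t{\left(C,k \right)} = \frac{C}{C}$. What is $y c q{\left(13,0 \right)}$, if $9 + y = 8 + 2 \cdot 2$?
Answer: $0$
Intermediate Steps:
$t{\left(C,k \right)} = 1$
$q{\left(H,f \right)} = 0$
$y = 3$ ($y = -9 + \left(8 + 2 \cdot 2\right) = -9 + \left(8 + 4\right) = -9 + 12 = 3$)
$c = 21$ ($c = 4 - \left(1 - 18\right) = 4 - -17 = 4 + 17 = 21$)
$y c q{\left(13,0 \right)} = 3 \cdot 21 \cdot 0 = 63 \cdot 0 = 0$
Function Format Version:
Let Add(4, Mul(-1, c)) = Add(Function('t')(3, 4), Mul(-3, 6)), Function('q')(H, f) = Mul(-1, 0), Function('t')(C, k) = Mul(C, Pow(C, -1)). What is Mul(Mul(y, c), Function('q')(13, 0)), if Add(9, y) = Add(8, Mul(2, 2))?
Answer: 0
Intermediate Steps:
Function('t')(C, k) = 1
Function('q')(H, f) = 0
y = 3 (y = Add(-9, Add(8, Mul(2, 2))) = Add(-9, Add(8, 4)) = Add(-9, 12) = 3)
c = 21 (c = Add(4, Mul(-1, Add(1, Mul(-3, 6)))) = Add(4, Mul(-1, Add(1, -18))) = Add(4, Mul(-1, -17)) = Add(4, 17) = 21)
Mul(Mul(y, c), Function('q')(13, 0)) = Mul(Mul(3, 21), 0) = Mul(63, 0) = 0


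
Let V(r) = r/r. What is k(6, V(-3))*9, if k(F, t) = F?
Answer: 54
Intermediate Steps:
V(r) = 1
k(6, V(-3))*9 = 6*9 = 54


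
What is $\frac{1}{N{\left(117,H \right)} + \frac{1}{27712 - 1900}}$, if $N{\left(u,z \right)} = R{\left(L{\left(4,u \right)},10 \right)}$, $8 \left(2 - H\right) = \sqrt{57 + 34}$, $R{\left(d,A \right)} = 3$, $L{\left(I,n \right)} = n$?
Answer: $\frac{25812}{77437} \approx 0.33333$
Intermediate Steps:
$H = 2 - \frac{\sqrt{91}}{8}$ ($H = 2 - \frac{\sqrt{57 + 34}}{8} = 2 - \frac{\sqrt{91}}{8} \approx 0.80758$)
$N{\left(u,z \right)} = 3$
$\frac{1}{N{\left(117,H \right)} + \frac{1}{27712 - 1900}} = \frac{1}{3 + \frac{1}{27712 - 1900}} = \frac{1}{3 + \frac{1}{25812}} = \frac{1}{\frac{77437}{25812}} = \frac{25812}{77437}$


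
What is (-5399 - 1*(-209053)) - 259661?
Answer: -56007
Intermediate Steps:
(-5399 - 1*(-209053)) - 259661 = (-5399 + 209053) - 259661 = 203654 - 259661 = -56007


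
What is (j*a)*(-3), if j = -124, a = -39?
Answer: -14508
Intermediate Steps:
(j*a)*(-3) = -124*(-39)*(-3) = 4836*(-3) = -14508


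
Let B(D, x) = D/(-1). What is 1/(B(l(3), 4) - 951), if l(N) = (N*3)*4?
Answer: -1/987 ≈ -0.0010132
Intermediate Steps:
l(N) = 12*N (l(N) = (3*N)*4 = 12*N)
B(D, x) = -D (B(D, x) = D*(-1) = -D)
1/(B(l(3), 4) - 951) = 1/(-12*3 - 951) = 1/(-1*36 - 951) = 1/(-36 - 951) = 1/(-987) = -1/987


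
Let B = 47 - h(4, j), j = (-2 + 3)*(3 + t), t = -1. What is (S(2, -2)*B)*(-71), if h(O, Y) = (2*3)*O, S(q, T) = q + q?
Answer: -6532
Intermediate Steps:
S(q, T) = 2*q
j = 2 (j = (-2 + 3)*(3 - 1) = 1*2 = 2)
h(O, Y) = 6*O
B = 23 (B = 47 - 6*4 = 47 - 1*24 = 47 - 24 = 23)
(S(2, -2)*B)*(-71) = ((2*2)*23)*(-71) = (4*23)*(-71) = 92*(-71) = -6532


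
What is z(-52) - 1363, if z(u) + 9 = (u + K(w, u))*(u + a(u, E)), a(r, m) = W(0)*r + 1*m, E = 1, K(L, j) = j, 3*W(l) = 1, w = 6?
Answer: 17204/3 ≈ 5734.7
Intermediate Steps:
W(l) = 1/3 (W(l) = (1/3)*1 = 1/3)
a(r, m) = m + r/3 (a(r, m) = r/3 + 1*m = r/3 + m = m + r/3)
z(u) = -9 + 2*u*(1 + 4*u/3) (z(u) = -9 + (u + u)*(u + (1 + u/3)) = -9 + (2*u)*(1 + 4*u/3) = -9 + 2*u*(1 + 4*u/3))
z(-52) - 1363 = (-9 + 2*(-52) + (8/3)*(-52)**2) - 1363 = (-9 - 104 + (8/3)*2704) - 1363 = (-9 - 104 + 21632/3) - 1363 = 21293/3 - 1363 = 17204/3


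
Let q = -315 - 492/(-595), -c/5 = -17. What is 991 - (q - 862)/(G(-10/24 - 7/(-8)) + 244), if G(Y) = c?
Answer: 194693028/195755 ≈ 994.58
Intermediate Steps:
c = 85 (c = -5*(-17) = 85)
G(Y) = 85
q = -186933/595 (q = -315 - 492*(-1)/595 = -315 - 1*(-492/595) = -315 + 492/595 = -186933/595 ≈ -314.17)
991 - (q - 862)/(G(-10/24 - 7/(-8)) + 244) = 991 - (-186933/595 - 862)/(85 + 244) = 991 - (-699823)/(595*329) = 991 - 1*(-699823/195755) = 991 + 699823/195755 = 194693028/195755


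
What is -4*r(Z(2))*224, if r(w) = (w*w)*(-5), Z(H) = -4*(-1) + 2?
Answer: 161280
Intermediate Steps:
Z(H) = 6 (Z(H) = 4 + 2 = 6)
r(w) = -5*w² (r(w) = w²*(-5) = -5*w²)
-4*r(Z(2))*224 = -(-20)*6²*224 = -(-20)*36*224 = -4*(-180)*224 = 720*224 = 161280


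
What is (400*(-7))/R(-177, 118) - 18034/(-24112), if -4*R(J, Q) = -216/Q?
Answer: -1991407741/325512 ≈ -6117.8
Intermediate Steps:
R(J, Q) = 54/Q (R(J, Q) = -(-54)/Q = 54/Q)
(400*(-7))/R(-177, 118) - 18034/(-24112) = (400*(-7))/((54/118)) - 18034/(-24112) = -2800/(54*(1/118)) - 18034*(-1/24112) = -2800/27/59 + 9017/12056 = -2800*59/27 + 9017/12056 = -165200/27 + 9017/12056 = -1991407741/325512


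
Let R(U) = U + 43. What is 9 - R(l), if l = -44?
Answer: 10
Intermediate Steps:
R(U) = 43 + U
9 - R(l) = 9 - (43 - 44) = 9 - 1*(-1) = 9 + 1 = 10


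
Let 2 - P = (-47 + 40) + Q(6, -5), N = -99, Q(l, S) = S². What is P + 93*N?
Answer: -9223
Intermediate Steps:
P = -16 (P = 2 - ((-47 + 40) + (-5)²) = 2 - (-7 + 25) = 2 - 1*18 = 2 - 18 = -16)
P + 93*N = -16 + 93*(-99) = -16 - 9207 = -9223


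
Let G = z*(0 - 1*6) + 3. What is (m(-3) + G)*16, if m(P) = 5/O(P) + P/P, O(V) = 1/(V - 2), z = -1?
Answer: -240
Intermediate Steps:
O(V) = 1/(-2 + V)
G = 9 (G = -(0 - 1*6) + 3 = -(0 - 6) + 3 = -1*(-6) + 3 = 6 + 3 = 9)
m(P) = -9 + 5*P (m(P) = 5/(1/(-2 + P)) + P/P = 5*(-2 + P) + 1 = (-10 + 5*P) + 1 = -9 + 5*P)
(m(-3) + G)*16 = ((-9 + 5*(-3)) + 9)*16 = ((-9 - 15) + 9)*16 = (-24 + 9)*16 = -15*16 = -240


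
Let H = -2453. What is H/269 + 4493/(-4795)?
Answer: -12970752/1289855 ≈ -10.056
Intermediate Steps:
H/269 + 4493/(-4795) = -2453/269 + 4493/(-4795) = -2453*1/269 + 4493*(-1/4795) = -2453/269 - 4493/4795 = -12970752/1289855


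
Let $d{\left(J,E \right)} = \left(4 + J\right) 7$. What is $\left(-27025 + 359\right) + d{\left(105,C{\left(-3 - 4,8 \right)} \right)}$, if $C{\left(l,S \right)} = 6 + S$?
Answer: $-25903$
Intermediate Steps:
$d{\left(J,E \right)} = 28 + 7 J$
$\left(-27025 + 359\right) + d{\left(105,C{\left(-3 - 4,8 \right)} \right)} = \left(-27025 + 359\right) + \left(28 + 7 \cdot 105\right) = -26666 + \left(28 + 735\right) = -26666 + 763 = -25903$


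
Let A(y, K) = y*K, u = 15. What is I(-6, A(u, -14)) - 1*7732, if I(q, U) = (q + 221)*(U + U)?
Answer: -98032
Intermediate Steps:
A(y, K) = K*y
I(q, U) = 2*U*(221 + q) (I(q, U) = (221 + q)*(2*U) = 2*U*(221 + q))
I(-6, A(u, -14)) - 1*7732 = 2*(-14*15)*(221 - 6) - 1*7732 = 2*(-210)*215 - 7732 = -90300 - 7732 = -98032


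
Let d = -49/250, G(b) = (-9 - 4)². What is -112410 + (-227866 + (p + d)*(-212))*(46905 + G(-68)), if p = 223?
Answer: -1618773862394/125 ≈ -1.2950e+10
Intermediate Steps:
G(b) = 169 (G(b) = (-13)² = 169)
d = -49/250 (d = -49*1/250 = -49/250 ≈ -0.19600)
-112410 + (-227866 + (p + d)*(-212))*(46905 + G(-68)) = -112410 + (-227866 + (223 - 49/250)*(-212))*(46905 + 169) = -112410 + (-227866 + (55701/250)*(-212))*47074 = -112410 + (-227866 - 5904306/125)*47074 = -112410 - 34387556/125*47074 = -112410 - 1618759811144/125 = -1618773862394/125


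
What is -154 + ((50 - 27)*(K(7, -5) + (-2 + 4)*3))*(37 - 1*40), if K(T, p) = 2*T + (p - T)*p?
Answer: -5674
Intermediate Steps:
K(T, p) = 2*T + p*(p - T)
-154 + ((50 - 27)*(K(7, -5) + (-2 + 4)*3))*(37 - 1*40) = -154 + ((50 - 27)*(((-5)**2 + 2*7 - 1*7*(-5)) + (-2 + 4)*3))*(37 - 1*40) = -154 + (23*((25 + 14 + 35) + 2*3))*(37 - 40) = -154 + (23*(74 + 6))*(-3) = -154 + (23*80)*(-3) = -154 + 1840*(-3) = -154 - 5520 = -5674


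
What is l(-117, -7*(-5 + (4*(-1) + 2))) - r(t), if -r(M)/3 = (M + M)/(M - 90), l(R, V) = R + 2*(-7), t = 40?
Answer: -679/5 ≈ -135.80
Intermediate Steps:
l(R, V) = -14 + R (l(R, V) = R - 14 = -14 + R)
r(M) = -6*M/(-90 + M) (r(M) = -3*(M + M)/(M - 90) = -3*2*M/(-90 + M) = -6*M/(-90 + M))
l(-117, -7*(-5 + (4*(-1) + 2))) - r(t) = (-14 - 117) - (-6)*40/(-90 + 40) = -131 - (-6)*40/(-50) = -131 - (-6)*40*(-1)/50 = -131 - 1*24/5 = -131 - 24/5 = -679/5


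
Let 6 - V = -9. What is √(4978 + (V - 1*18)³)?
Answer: √4951 ≈ 70.363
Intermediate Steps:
V = 15 (V = 6 - 1*(-9) = 6 + 9 = 15)
√(4978 + (V - 1*18)³) = √(4978 + (15 - 1*18)³) = √(4978 + (15 - 18)³) = √(4978 + (-3)³) = √(4978 - 27) = √4951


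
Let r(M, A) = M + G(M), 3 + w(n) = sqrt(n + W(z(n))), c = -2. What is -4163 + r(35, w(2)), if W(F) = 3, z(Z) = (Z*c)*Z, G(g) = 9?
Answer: -4119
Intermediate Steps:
z(Z) = -2*Z**2 (z(Z) = (Z*(-2))*Z = (-2*Z)*Z = -2*Z**2)
w(n) = -3 + sqrt(3 + n) (w(n) = -3 + sqrt(n + 3) = -3 + sqrt(3 + n))
r(M, A) = 9 + M (r(M, A) = M + 9 = 9 + M)
-4163 + r(35, w(2)) = -4163 + (9 + 35) = -4163 + 44 = -4119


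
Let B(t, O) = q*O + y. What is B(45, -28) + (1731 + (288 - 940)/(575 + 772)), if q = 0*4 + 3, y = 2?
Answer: 2220551/1347 ≈ 1648.5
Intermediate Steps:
q = 3 (q = 0 + 3 = 3)
B(t, O) = 2 + 3*O (B(t, O) = 3*O + 2 = 2 + 3*O)
B(45, -28) + (1731 + (288 - 940)/(575 + 772)) = (2 + 3*(-28)) + (1731 + (288 - 940)/(575 + 772)) = (2 - 84) + (1731 - 652/1347) = -82 + (1731 - 652*1/1347) = -82 + (1731 - 652/1347) = -82 + 2331005/1347 = 2220551/1347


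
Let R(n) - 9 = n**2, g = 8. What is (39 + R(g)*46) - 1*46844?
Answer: -43447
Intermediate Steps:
R(n) = 9 + n**2
(39 + R(g)*46) - 1*46844 = (39 + (9 + 8**2)*46) - 1*46844 = (39 + (9 + 64)*46) - 46844 = (39 + 73*46) - 46844 = (39 + 3358) - 46844 = 3397 - 46844 = -43447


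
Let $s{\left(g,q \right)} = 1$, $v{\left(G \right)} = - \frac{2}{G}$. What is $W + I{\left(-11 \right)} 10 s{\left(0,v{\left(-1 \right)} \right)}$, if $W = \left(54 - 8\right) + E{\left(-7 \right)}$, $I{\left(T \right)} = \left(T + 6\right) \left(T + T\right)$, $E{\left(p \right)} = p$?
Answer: $1139$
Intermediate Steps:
$I{\left(T \right)} = 2 T \left(6 + T\right)$ ($I{\left(T \right)} = \left(6 + T\right) 2 T = 2 T \left(6 + T\right)$)
$W = 39$ ($W = \left(54 - 8\right) - 7 = 46 - 7 = 39$)
$W + I{\left(-11 \right)} 10 s{\left(0,v{\left(-1 \right)} \right)} = 39 + 2 \left(-11\right) \left(6 - 11\right) 10 \cdot 1 = 39 + 2 \left(-11\right) \left(-5\right) 10 = 39 + 110 \cdot 10 = 39 + 1100 = 1139$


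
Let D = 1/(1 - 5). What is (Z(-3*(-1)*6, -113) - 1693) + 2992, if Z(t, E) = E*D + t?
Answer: 5381/4 ≈ 1345.3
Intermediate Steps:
D = -¼ (D = 1/(-4) = -¼ ≈ -0.25000)
Z(t, E) = t - E/4 (Z(t, E) = E*(-¼) + t = -E/4 + t = t - E/4)
(Z(-3*(-1)*6, -113) - 1693) + 2992 = ((-3*(-1)*6 - ¼*(-113)) - 1693) + 2992 = ((3*6 + 113/4) - 1693) + 2992 = ((18 + 113/4) - 1693) + 2992 = (185/4 - 1693) + 2992 = -6587/4 + 2992 = 5381/4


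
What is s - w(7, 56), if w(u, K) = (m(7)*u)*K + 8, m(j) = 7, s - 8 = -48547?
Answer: -51291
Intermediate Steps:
s = -48539 (s = 8 - 48547 = -48539)
w(u, K) = 8 + 7*K*u (w(u, K) = (7*u)*K + 8 = 7*K*u + 8 = 8 + 7*K*u)
s - w(7, 56) = -48539 - (8 + 7*56*7) = -48539 - (8 + 2744) = -48539 - 1*2752 = -48539 - 2752 = -51291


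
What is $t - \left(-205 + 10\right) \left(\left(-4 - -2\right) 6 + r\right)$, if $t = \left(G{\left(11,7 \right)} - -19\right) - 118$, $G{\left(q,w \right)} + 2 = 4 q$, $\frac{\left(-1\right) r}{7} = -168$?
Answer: $226923$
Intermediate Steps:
$r = 1176$ ($r = \left(-7\right) \left(-168\right) = 1176$)
$G{\left(q,w \right)} = -2 + 4 q$
$t = -57$ ($t = \left(\left(-2 + 4 \cdot 11\right) - -19\right) - 118 = \left(\left(-2 + 44\right) + 19\right) - 118 = \left(42 + 19\right) - 118 = 61 - 118 = -57$)
$t - \left(-205 + 10\right) \left(\left(-4 - -2\right) 6 + r\right) = -57 - \left(-205 + 10\right) \left(\left(-4 - -2\right) 6 + 1176\right) = -57 - - 195 \left(\left(-4 + 2\right) 6 + 1176\right) = -57 - - 195 \left(\left(-2\right) 6 + 1176\right) = -57 - - 195 \left(-12 + 1176\right) = -57 - \left(-195\right) 1164 = -57 - -226980 = -57 + 226980 = 226923$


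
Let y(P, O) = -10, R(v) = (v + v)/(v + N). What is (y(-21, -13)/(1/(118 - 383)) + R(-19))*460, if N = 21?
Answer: 1210260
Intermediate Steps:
R(v) = 2*v/(21 + v) (R(v) = (v + v)/(v + 21) = (2*v)/(21 + v) = 2*v/(21 + v))
(y(-21, -13)/(1/(118 - 383)) + R(-19))*460 = (-10/(1/(118 - 383)) + 2*(-19)/(21 - 19))*460 = (-10/(1/(-265)) + 2*(-19)/2)*460 = (-10/(-1/265) + 2*(-19)*(½))*460 = (-10*(-265) - 19)*460 = (2650 - 19)*460 = 2631*460 = 1210260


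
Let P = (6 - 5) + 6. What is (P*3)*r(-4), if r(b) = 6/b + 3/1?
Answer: 63/2 ≈ 31.500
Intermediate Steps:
r(b) = 3 + 6/b (r(b) = 6/b + 3*1 = 6/b + 3 = 3 + 6/b)
P = 7 (P = 1 + 6 = 7)
(P*3)*r(-4) = (7*3)*(3 + 6/(-4)) = 21*(3 + 6*(-¼)) = 21*(3 - 3/2) = 21*(3/2) = 63/2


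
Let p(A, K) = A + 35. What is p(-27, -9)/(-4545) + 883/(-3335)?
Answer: -807983/3031515 ≈ -0.26653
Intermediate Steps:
p(A, K) = 35 + A
p(-27, -9)/(-4545) + 883/(-3335) = (35 - 27)/(-4545) + 883/(-3335) = 8*(-1/4545) + 883*(-1/3335) = -8/4545 - 883/3335 = -807983/3031515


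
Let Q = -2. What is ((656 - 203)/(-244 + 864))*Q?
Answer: -453/310 ≈ -1.4613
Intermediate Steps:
((656 - 203)/(-244 + 864))*Q = ((656 - 203)/(-244 + 864))*(-2) = (453/620)*(-2) = -453/310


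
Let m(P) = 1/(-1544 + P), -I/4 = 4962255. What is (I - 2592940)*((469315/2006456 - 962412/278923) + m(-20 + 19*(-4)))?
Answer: 5050775825706888144/69955840861 ≈ 7.2199e+7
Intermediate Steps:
I = -19849020 (I = -4*4962255 = -19849020)
(I - 2592940)*((469315/2006456 - 962412/278923) + m(-20 + 19*(-4))) = (-19849020 - 2592940)*((469315/2006456 - 962412/278923) + 1/(-1544 + (-20 + 19*(-4)))) = -22441960*((469315*(1/2006456) - 962412*1/278923) + 1/(-1544 + (-20 - 76))) = -22441960*((469315/2006456 - 962412/278923) + 1/(-1544 - 96)) = -22441960*(-1800134584127/559646726888 + 1/(-1640)) = -22441960*(-1800134584127/559646726888 - 1/1640) = -22441960*(-1125297395082/349779204305) = 5050775825706888144/69955840861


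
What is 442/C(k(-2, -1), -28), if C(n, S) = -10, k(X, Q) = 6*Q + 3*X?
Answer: -221/5 ≈ -44.200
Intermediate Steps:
k(X, Q) = 3*X + 6*Q
442/C(k(-2, -1), -28) = 442/(-10) = 442*(-⅒) = -221/5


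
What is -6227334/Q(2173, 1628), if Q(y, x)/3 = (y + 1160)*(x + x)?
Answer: -345963/1808708 ≈ -0.19128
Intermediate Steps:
Q(y, x) = 6*x*(1160 + y) (Q(y, x) = 3*((y + 1160)*(x + x)) = 3*((1160 + y)*(2*x)) = 3*(2*x*(1160 + y)) = 6*x*(1160 + y))
-6227334/Q(2173, 1628) = -6227334*1/(9768*(1160 + 2173)) = -6227334/(6*1628*3333) = -6227334/32556744 = -6227334*1/32556744 = -345963/1808708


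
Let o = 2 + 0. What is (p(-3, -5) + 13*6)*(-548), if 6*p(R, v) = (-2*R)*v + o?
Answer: -120560/3 ≈ -40187.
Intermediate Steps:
o = 2
p(R, v) = ⅓ - R*v/3 (p(R, v) = ((-2*R)*v + 2)/6 = (-2*R*v + 2)/6 = (2 - 2*R*v)/6 = ⅓ - R*v/3)
(p(-3, -5) + 13*6)*(-548) = ((⅓ - ⅓*(-3)*(-5)) + 13*6)*(-548) = ((⅓ - 5) + 78)*(-548) = (-14/3 + 78)*(-548) = (220/3)*(-548) = -120560/3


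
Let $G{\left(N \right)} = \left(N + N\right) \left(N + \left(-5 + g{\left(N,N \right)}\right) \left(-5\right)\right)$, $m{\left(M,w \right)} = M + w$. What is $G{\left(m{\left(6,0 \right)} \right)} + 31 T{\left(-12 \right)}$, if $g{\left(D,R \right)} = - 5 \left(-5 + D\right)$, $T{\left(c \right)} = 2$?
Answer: $734$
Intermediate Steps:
$g{\left(D,R \right)} = 25 - 5 D$
$G{\left(N \right)} = 2 N \left(-100 + 26 N\right)$ ($G{\left(N \right)} = \left(N + N\right) \left(N + \left(-5 - \left(-25 + 5 N\right)\right) \left(-5\right)\right) = 2 N \left(N + \left(20 - 5 N\right) \left(-5\right)\right) = 2 N \left(N + \left(-100 + 25 N\right)\right) = 2 N \left(-100 + 26 N\right)$)
$G{\left(m{\left(6,0 \right)} \right)} + 31 T{\left(-12 \right)} = 4 \left(6 + 0\right) \left(-50 + 13 \left(6 + 0\right)\right) + 31 \cdot 2 = 4 \cdot 6 \left(-50 + 13 \cdot 6\right) + 62 = 4 \cdot 6 \left(-50 + 78\right) + 62 = 4 \cdot 6 \cdot 28 + 62 = 672 + 62 = 734$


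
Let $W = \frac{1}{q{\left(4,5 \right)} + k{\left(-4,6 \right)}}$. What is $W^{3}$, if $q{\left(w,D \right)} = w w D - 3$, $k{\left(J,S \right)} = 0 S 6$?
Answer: $\frac{1}{456533} \approx 2.1904 \cdot 10^{-6}$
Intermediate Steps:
$k{\left(J,S \right)} = 0$ ($k{\left(J,S \right)} = 0 \cdot 6 = 0$)
$q{\left(w,D \right)} = -3 + D w^{2}$ ($q{\left(w,D \right)} = w^{2} D - 3 = D w^{2} - 3 = -3 + D w^{2}$)
$W = \frac{1}{77}$ ($W = \frac{1}{\left(-3 + 5 \cdot 4^{2}\right) + 0} = \frac{1}{\left(-3 + 5 \cdot 16\right) + 0} = \frac{1}{\left(-3 + 80\right) + 0} = \frac{1}{77 + 0} = \frac{1}{77} \approx 0.012987$)
$W^{3} = \left(\frac{1}{77}\right)^{3} = \frac{1}{456533}$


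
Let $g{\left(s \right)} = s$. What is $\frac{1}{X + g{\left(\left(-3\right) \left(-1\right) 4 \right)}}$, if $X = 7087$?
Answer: $\frac{1}{7099} \approx 0.00014086$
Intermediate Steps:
$\frac{1}{X + g{\left(\left(-3\right) \left(-1\right) 4 \right)}} = \frac{1}{7087 + \left(-3\right) \left(-1\right) 4} = \frac{1}{7087 + 3 \cdot 4} = \frac{1}{7087 + 12} = \frac{1}{7099}$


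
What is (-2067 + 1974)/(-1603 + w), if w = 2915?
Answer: -93/1312 ≈ -0.070884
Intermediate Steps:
(-2067 + 1974)/(-1603 + w) = (-2067 + 1974)/(-1603 + 2915) = -93/1312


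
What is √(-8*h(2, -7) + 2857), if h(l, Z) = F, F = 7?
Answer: √2801 ≈ 52.924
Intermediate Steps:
h(l, Z) = 7
√(-8*h(2, -7) + 2857) = √(-8*7 + 2857) = √(-56 + 2857) = √2801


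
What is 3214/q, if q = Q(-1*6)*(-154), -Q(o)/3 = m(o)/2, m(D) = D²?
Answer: 1607/4158 ≈ 0.38648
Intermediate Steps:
Q(o) = -3*o²/2
q = 8316 (q = -3*(-1*6)²/2*(-154) = -3/2*(-6)²*(-154) = -3/2*36*(-154) = -54*(-154) = 8316)
3214/q = 3214/8316 = 3214*(1/8316) = 1607/4158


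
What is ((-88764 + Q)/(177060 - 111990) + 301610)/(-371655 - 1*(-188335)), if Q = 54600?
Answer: -272579563/165675450 ≈ -1.6453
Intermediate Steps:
((-88764 + Q)/(177060 - 111990) + 301610)/(-371655 - 1*(-188335)) = ((-88764 + 54600)/(177060 - 111990) + 301610)/(-371655 - 1*(-188335)) = (-34164/65070 + 301610)/(-371655 + 188335) = (-34164*1/65070 + 301610)/(-183320) = (-1898/3615 + 301610)*(-1/183320) = (1090318252/3615)*(-1/183320) = -272579563/165675450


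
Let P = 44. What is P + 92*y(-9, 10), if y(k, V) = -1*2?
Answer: -140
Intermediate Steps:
y(k, V) = -2
P + 92*y(-9, 10) = 44 + 92*(-2) = 44 - 184 = -140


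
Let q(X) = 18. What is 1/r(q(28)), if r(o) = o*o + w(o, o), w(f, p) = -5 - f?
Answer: 1/301 ≈ 0.0033223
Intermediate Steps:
r(o) = -5 + o**2 - o (r(o) = o*o + (-5 - o) = o**2 + (-5 - o) = -5 + o**2 - o)
1/r(q(28)) = 1/(-5 + 18**2 - 1*18) = 1/(-5 + 324 - 18) = 1/301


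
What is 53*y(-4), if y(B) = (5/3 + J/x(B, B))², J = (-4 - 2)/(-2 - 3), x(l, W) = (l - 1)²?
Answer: 21912797/140625 ≈ 155.82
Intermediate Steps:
x(l, W) = (-1 + l)²
J = 6/5 (J = -6/(-5) = -6*(-⅕) = 6/5 ≈ 1.2000)
y(B) = (5/3 + 6/(5*(-1 + B)²))² (y(B) = (5/3 + 6/(5*((-1 + B)²)))² = (5*(⅓) + 6/(5*(-1 + B)²))² = (5/3 + 6/(5*(-1 + B)²))²)
53*y(-4) = 53*((18 + 25*(-1 - 4)²)²/(225*(-1 - 4)⁴)) = 53*((1/225)*(18 + 25*(-5)²)²/(-5)⁴) = 53*((1/225)*(1/625)*(18 + 25*25)²) = 53*((1/225)*(1/625)*(18 + 625)²) = 53*((1/225)*(1/625)*643²) = 53*((1/225)*(1/625)*413449) = 53*(413449/140625) = 21912797/140625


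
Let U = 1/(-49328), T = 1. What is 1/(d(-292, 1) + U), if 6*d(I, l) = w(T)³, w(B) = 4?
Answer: 147984/1578493 ≈ 0.093750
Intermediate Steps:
d(I, l) = 32/3 (d(I, l) = (⅙)*4³ = (⅙)*64 = 32/3)
U = -1/49328 ≈ -2.0272e-5
1/(d(-292, 1) + U) = 1/(32/3 - 1/49328) = 1/(1578493/147984) = 147984/1578493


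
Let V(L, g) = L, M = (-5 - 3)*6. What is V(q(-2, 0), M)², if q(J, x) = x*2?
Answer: 0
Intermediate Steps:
q(J, x) = 2*x
M = -48 (M = -8*6 = -48)
V(q(-2, 0), M)² = (2*0)² = 0² = 0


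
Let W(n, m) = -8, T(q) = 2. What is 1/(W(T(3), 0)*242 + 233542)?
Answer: 1/231606 ≈ 4.3177e-6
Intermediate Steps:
1/(W(T(3), 0)*242 + 233542) = 1/(-8*242 + 233542) = 1/(-1936 + 233542) = 1/231606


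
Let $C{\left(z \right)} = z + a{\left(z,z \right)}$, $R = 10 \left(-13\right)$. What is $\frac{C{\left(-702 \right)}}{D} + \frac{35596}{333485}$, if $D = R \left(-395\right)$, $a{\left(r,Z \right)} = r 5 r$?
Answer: $\frac{6333134291}{131726575} \approx 48.078$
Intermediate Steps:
$a{\left(r,Z \right)} = 5 r^{2}$ ($a{\left(r,Z \right)} = 5 r r = 5 r^{2}$)
$R = -130$
$C{\left(z \right)} = z + 5 z^{2}$
$D = 51350$ ($D = \left(-130\right) \left(-395\right) = 51350$)
$\frac{C{\left(-702 \right)}}{D} + \frac{35596}{333485} = \frac{\left(-702\right) \left(1 + 5 \left(-702\right)\right)}{51350} + \frac{35596}{333485} = - 702 \left(1 - 3510\right) \frac{1}{51350} + 35596 \cdot \frac{1}{333485} = \left(-702\right) \left(-3509\right) \frac{1}{51350} + \frac{35596}{333485} = 2463318 \cdot \frac{1}{51350} + \frac{35596}{333485} = \frac{94743}{1975} + \frac{35596}{333485} = \frac{6333134291}{131726575}$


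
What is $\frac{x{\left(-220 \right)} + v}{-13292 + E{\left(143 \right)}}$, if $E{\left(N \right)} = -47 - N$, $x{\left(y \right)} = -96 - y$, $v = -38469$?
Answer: $\frac{38345}{13482} \approx 2.8442$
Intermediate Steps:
$\frac{x{\left(-220 \right)} + v}{-13292 + E{\left(143 \right)}} = \frac{\left(-96 - -220\right) - 38469}{-13292 - 190} = \frac{\left(-96 + 220\right) - 38469}{-13292 - 190} = \frac{124 - 38469}{-13292 - 190} = - \frac{38345}{-13482} = \left(-38345\right) \left(- \frac{1}{13482}\right) = \frac{38345}{13482}$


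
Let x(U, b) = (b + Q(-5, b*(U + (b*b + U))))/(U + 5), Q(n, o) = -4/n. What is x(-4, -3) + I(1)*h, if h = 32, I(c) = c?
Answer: 149/5 ≈ 29.800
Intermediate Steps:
x(U, b) = (⅘ + b)/(5 + U) (x(U, b) = (b - 4/(-5))/(U + 5) = (b - 4*(-⅕))/(5 + U) = (b + ⅘)/(5 + U) = (⅘ + b)/(5 + U))
x(-4, -3) + I(1)*h = (⅘ - 3)/(5 - 4) + 1*32 = -11/5/1 + 32 = 1*(-11/5) + 32 = -11/5 + 32 = 149/5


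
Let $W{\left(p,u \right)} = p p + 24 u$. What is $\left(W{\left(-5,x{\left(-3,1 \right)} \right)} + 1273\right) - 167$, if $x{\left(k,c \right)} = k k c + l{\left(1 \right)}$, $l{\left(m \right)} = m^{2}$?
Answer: $1371$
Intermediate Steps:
$x{\left(k,c \right)} = 1 + c k^{2}$ ($x{\left(k,c \right)} = k k c + 1^{2} = k^{2} c + 1 = c k^{2} + 1 = 1 + c k^{2}$)
$W{\left(p,u \right)} = p^{2} + 24 u$
$\left(W{\left(-5,x{\left(-3,1 \right)} \right)} + 1273\right) - 167 = \left(\left(\left(-5\right)^{2} + 24 \left(1 + 1 \left(-3\right)^{2}\right)\right) + 1273\right) - 167 = \left(\left(25 + 24 \left(1 + 1 \cdot 9\right)\right) + 1273\right) - 167 = \left(\left(25 + 24 \left(1 + 9\right)\right) + 1273\right) - 167 = \left(\left(25 + 24 \cdot 10\right) + 1273\right) - 167 = \left(\left(25 + 240\right) + 1273\right) - 167 = \left(265 + 1273\right) - 167 = 1538 - 167 = 1371$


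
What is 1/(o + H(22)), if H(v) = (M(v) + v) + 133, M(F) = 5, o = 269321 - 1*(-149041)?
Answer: 1/418522 ≈ 2.3894e-6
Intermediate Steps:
o = 418362 (o = 269321 + 149041 = 418362)
H(v) = 138 + v (H(v) = (5 + v) + 133 = 138 + v)
1/(o + H(22)) = 1/(418362 + (138 + 22)) = 1/(418362 + 160) = 1/418522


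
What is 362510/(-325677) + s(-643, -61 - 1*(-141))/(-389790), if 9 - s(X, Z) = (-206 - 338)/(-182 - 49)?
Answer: -253299503/227559402 ≈ -1.1131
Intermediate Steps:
s(X, Z) = 1535/231 (s(X, Z) = 9 - (-206 - 338)/(-182 - 49) = 9 - (-544)/(-231) = 9 - (-544)*(-1)/231 = 9 - 1*544/231 = 9 - 544/231 = 1535/231)
362510/(-325677) + s(-643, -61 - 1*(-141))/(-389790) = 362510/(-325677) + (1535/231)/(-389790) = 362510*(-1/325677) + (1535/231)*(-1/389790) = -362510/325677 - 307/18008298 = -253299503/227559402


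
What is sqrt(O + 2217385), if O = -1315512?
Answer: sqrt(901873) ≈ 949.67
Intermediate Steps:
sqrt(O + 2217385) = sqrt(-1315512 + 2217385) = sqrt(901873)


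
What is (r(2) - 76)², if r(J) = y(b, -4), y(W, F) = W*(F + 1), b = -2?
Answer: 4900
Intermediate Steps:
y(W, F) = W*(1 + F)
r(J) = 6 (r(J) = -2*(1 - 4) = -2*(-3) = 6)
(r(2) - 76)² = (6 - 76)² = (-70)² = 4900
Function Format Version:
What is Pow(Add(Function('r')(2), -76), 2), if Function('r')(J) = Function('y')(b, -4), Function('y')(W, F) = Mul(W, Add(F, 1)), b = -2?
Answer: 4900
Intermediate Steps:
Function('y')(W, F) = Mul(W, Add(1, F))
Function('r')(J) = 6 (Function('r')(J) = Mul(-2, Add(1, -4)) = Mul(-2, -3) = 6)
Pow(Add(Function('r')(2), -76), 2) = Pow(Add(6, -76), 2) = Pow(-70, 2) = 4900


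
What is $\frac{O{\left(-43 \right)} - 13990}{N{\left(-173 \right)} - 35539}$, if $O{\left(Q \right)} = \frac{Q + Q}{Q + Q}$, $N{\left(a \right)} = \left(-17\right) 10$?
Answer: $\frac{4663}{11903} \approx 0.39175$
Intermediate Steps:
$N{\left(a \right)} = -170$
$O{\left(Q \right)} = 1$ ($O{\left(Q \right)} = \frac{2 Q}{2 Q} = 2 Q \frac{1}{2 Q} = 1$)
$\frac{O{\left(-43 \right)} - 13990}{N{\left(-173 \right)} - 35539} = \frac{1 - 13990}{-170 - 35539} = - \frac{13989}{-35709} = \left(-13989\right) \left(- \frac{1}{35709}\right) = \frac{4663}{11903}$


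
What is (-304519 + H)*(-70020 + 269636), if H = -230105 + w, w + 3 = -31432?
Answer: -112994433344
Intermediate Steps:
w = -31435 (w = -3 - 31432 = -31435)
H = -261540 (H = -230105 - 31435 = -261540)
(-304519 + H)*(-70020 + 269636) = (-304519 - 261540)*(-70020 + 269636) = -566059*199616 = -112994433344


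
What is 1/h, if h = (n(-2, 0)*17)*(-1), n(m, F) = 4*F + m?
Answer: 1/34 ≈ 0.029412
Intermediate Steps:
n(m, F) = m + 4*F
h = 34 (h = ((-2 + 4*0)*17)*(-1) = ((-2 + 0)*17)*(-1) = -2*17*(-1) = -34*(-1) = 34)
1/h = 1/34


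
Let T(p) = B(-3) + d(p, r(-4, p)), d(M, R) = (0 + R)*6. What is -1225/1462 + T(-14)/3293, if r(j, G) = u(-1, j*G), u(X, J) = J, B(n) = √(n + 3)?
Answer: -3542693/4814366 ≈ -0.73586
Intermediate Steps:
B(n) = √(3 + n)
r(j, G) = G*j (r(j, G) = j*G = G*j)
d(M, R) = 6*R (d(M, R) = R*6 = 6*R)
T(p) = -24*p (T(p) = √(3 - 3) + 6*(p*(-4)) = √0 + 6*(-4*p) = 0 - 24*p = -24*p)
-1225/1462 + T(-14)/3293 = -1225/1462 - 24*(-14)/3293 = -1225*1/1462 + 336*(1/3293) = -1225/1462 + 336/3293 = -3542693/4814366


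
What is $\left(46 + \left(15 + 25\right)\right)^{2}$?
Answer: $7396$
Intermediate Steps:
$\left(46 + \left(15 + 25\right)\right)^{2} = \left(46 + 40\right)^{2} = 86^{2} = 7396$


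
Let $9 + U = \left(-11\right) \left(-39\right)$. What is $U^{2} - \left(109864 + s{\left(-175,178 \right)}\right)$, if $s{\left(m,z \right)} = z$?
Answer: $66358$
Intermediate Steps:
$U = 420$ ($U = -9 - -429 = -9 + 429 = 420$)
$U^{2} - \left(109864 + s{\left(-175,178 \right)}\right) = 420^{2} - \left(109864 + 178\right) = 176400 - 110042 = 66358$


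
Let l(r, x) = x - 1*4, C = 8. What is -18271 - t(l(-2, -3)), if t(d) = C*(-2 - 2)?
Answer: -18239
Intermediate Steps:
l(r, x) = -4 + x (l(r, x) = x - 4 = -4 + x)
t(d) = -32 (t(d) = 8*(-2 - 2) = 8*(-4) = -32)
-18271 - t(l(-2, -3)) = -18271 - 1*(-32) = -18271 + 32 = -18239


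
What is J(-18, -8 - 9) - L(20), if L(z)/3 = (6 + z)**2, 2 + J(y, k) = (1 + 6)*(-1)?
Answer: -2037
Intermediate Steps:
J(y, k) = -9 (J(y, k) = -2 + (1 + 6)*(-1) = -2 + 7*(-1) = -2 - 7 = -9)
L(z) = 3*(6 + z)**2
J(-18, -8 - 9) - L(20) = -9 - 3*(6 + 20)**2 = -9 - 3*26**2 = -9 - 3*676 = -9 - 1*2028 = -9 - 2028 = -2037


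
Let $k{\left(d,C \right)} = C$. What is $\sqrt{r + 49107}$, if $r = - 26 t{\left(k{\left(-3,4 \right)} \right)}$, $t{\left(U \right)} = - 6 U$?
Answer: $11 \sqrt{411} \approx 223.0$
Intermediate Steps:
$r = 624$ ($r = - 26 \left(\left(-6\right) 4\right) = \left(-26\right) \left(-24\right) = 624$)
$\sqrt{r + 49107} = \sqrt{624 + 49107} = \sqrt{49731} = 11 \sqrt{411}$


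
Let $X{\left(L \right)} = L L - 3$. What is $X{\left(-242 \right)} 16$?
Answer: $936976$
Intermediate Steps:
$X{\left(L \right)} = -3 + L^{2}$ ($X{\left(L \right)} = L^{2} - 3 = -3 + L^{2}$)
$X{\left(-242 \right)} 16 = \left(-3 + \left(-242\right)^{2}\right) 16 = \left(-3 + 58564\right) 16 = 58561 \cdot 16 = 936976$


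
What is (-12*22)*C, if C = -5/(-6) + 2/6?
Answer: -308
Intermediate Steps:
C = 7/6 (C = -5*(-⅙) + 2*(⅙) = ⅚ + ⅓ = 7/6 ≈ 1.1667)
(-12*22)*C = -12*22*(7/6) = -264*7/6 = -308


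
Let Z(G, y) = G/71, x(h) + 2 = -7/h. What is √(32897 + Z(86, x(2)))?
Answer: √165839883/71 ≈ 181.38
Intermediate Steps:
x(h) = -2 - 7/h
Z(G, y) = G/71 (Z(G, y) = G*(1/71) = G/71)
√(32897 + Z(86, x(2))) = √(32897 + (1/71)*86) = √(32897 + 86/71) = √(2335773/71) = √165839883/71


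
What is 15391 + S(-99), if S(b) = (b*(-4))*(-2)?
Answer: 14599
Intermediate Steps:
S(b) = 8*b (S(b) = -4*b*(-2) = 8*b)
15391 + S(-99) = 15391 + 8*(-99) = 15391 - 792 = 14599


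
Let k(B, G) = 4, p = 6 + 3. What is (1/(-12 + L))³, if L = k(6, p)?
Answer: -1/512 ≈ -0.0019531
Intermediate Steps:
p = 9
L = 4
(1/(-12 + L))³ = (1/(-12 + 4))³ = (1/(-8))³ = (-⅛)³ = -1/512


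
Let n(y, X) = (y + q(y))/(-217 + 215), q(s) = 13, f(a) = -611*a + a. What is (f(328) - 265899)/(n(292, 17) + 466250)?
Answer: -931958/932195 ≈ -0.99975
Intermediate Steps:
f(a) = -610*a
n(y, X) = -13/2 - y/2 (n(y, X) = (y + 13)/(-217 + 215) = (13 + y)/(-2) = (13 + y)*(-½) = -13/2 - y/2)
(f(328) - 265899)/(n(292, 17) + 466250) = (-610*328 - 265899)/((-13/2 - ½*292) + 466250) = (-200080 - 265899)/((-13/2 - 146) + 466250) = -465979/(-305/2 + 466250) = -465979/932195/2 = -465979*2/932195 = -931958/932195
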